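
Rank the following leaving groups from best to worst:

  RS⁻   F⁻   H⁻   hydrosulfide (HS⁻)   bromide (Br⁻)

The more stable X⁻ (or X) is on its own — i.e. the weaker a base it is — the better a leaving group it makes.
bromide (Br⁻): pKₐ(HBr) ≈ -9
F⁻: pKₐ(HF) ≈ 3.2
hydrosulfide (HS⁻): pKₐ(H₂S) ≈ 7
RS⁻: pKₐ(RSH (a thiol)) ≈ 10.5 — moderately basic; rarely leaves without activation
H⁻: pKₐ(H₂) ≈ 36 — extremely strong base; leaves only in special hydride-transfer contexts

bromide (Br⁻) > F⁻ > hydrosulfide (HS⁻) > RS⁻ > H⁻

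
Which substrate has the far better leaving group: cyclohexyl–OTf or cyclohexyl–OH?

From cyclohexyl–OH the departing group would be OH⁻ (pKₐ(H₂O) ≈ 15.7). Strong base; essentially never leaves without prior activation.
From cyclohexyl–OTf the leaving group is OTf⁻ (pKₐ(CF₃SO₃H (triflic acid)) ≈ -14). Charge spread over three oxygens and a CF₃ group; the premier leaving group in synthesis.
(In practice cyclohexyl–OTf is made from cyclohexyl–OH by treatment with Tf₂O / 2,6-lutidine, converting the hydroxyl into a triflate.)

cyclohexyl–OTf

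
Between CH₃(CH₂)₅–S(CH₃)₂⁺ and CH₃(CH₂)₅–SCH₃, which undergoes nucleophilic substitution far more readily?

CH₃(CH₂)₅–S(CH₃)₂⁺

From CH₃(CH₂)₅–SCH₃ the departing group would be RS⁻ (pKₐ(RSH (a thiol)) ≈ 10.5). Moderately basic; rarely leaves without activation.
From CH₃(CH₂)₅–S(CH₃)₂⁺ the leaving group is SR'₂ (pKₐ(R'₂SH⁺) ≈ -7). Neutral; leaves from a sulfonium salt (R–SR'₂⁺).
(In practice CH₃(CH₂)₅–S(CH₃)₂⁺ is made from CH₃(CH₂)₅–SCH₃ by S-methylation with CH₃I, allowing neutral dimethyl sulfide, rather than methanethiolate, to depart.)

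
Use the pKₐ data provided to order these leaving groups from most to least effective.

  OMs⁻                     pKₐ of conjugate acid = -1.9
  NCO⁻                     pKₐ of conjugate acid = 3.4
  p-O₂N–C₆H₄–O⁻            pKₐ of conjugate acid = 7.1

OMs⁻ > NCO⁻ > p-O₂N–C₆H₄–O⁻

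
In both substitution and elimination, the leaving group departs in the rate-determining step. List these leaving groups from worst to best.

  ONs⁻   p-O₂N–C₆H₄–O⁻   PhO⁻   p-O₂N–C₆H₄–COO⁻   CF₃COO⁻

Rank by basicity of the departing species: weakest base leaves most easily.
ONs⁻: pKₐ(p-O₂NC₆H₄SO₃H) ≈ -3.5 — p-nitro group further stabilises the sulfonate
CF₃COO⁻: pKₐ(CF₃COOH) ≈ 0.2
p-O₂N–C₆H₄–COO⁻: pKₐ(p-nitrobenzoic acid) ≈ 3.4 — electron-withdrawing nitro group stabilises the carboxylate
p-O₂N–C₆H₄–O⁻: pKₐ(p-nitrophenol) ≈ 7.2 — nitro group delocalises the charge; the classic chromogenic LG
PhO⁻: pKₐ(C₆H₅OH (phenol)) ≈ 10
The question asks for worst first, so the sequence is read in increasing leaving-group ability.

PhO⁻ < p-O₂N–C₆H₄–O⁻ < p-O₂N–C₆H₄–COO⁻ < CF₃COO⁻ < ONs⁻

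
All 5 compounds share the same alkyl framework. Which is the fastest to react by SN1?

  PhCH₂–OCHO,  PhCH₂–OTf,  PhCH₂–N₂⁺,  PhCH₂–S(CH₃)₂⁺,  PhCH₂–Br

Identical carbon frameworks mean the comparison reduces to leaving-group quality.
Rank by basicity of the departing species: weakest base leaves most easily.
PhCH₂–N₂⁺ loses N₂: no meaningful conjugate acid; N₂ departs as an exceptionally stable neutral molecule
PhCH₂–OTf loses OTf⁻: pKₐ(CF₃SO₃H (triflic acid)) ≈ -14
PhCH₂–Br loses Br⁻: pKₐ(HBr) ≈ -9
PhCH₂–S(CH₃)₂⁺ loses SR'₂: pKₐ(R'₂SH⁺) ≈ -7
PhCH₂–OCHO loses HCOO⁻: pKₐ(HCOOH) ≈ 3.8

PhCH₂–N₂⁺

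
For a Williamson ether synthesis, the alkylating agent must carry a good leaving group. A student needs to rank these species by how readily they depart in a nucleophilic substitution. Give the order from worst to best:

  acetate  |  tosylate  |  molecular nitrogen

acetate < tosylate < molecular nitrogen

molecular nitrogen: no meaningful conjugate acid; N₂ departs as an exceptionally stable neutral molecule
tosylate: pKₐ(p-CH₃C₆H₄SO₃H (TsOH)) ≈ -2.8
acetate: pKₐ(CH₃COOH) ≈ 4.8
The question asks for worst first, so the sequence is read in increasing leaving-group ability.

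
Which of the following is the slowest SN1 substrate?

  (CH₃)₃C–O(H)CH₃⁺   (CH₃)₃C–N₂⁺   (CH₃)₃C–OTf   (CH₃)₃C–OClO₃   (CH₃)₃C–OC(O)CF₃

(CH₃)₃C–OC(O)CF₃

Identical carbon frameworks mean the comparison reduces to leaving-group quality.
Rank by basicity of the departing species: weakest base leaves most easily.
(CH₃)₃C–N₂⁺ loses N₂: no meaningful conjugate acid; N₂ departs as an exceptionally stable neutral molecule
(CH₃)₃C–OTf loses OTf⁻: pKₐ(CF₃SO₃H (triflic acid)) ≈ -14
(CH₃)₃C–OClO₃ loses ClO₄⁻: pKₐ(HClO₄) ≈ -10
(CH₃)₃C–O(H)CH₃⁺ loses R'OH: pKₐ(R'OH₂⁺) ≈ -2.4
(CH₃)₃C–OC(O)CF₃ loses CF₃COO⁻: pKₐ(CF₃COOH) ≈ 0.2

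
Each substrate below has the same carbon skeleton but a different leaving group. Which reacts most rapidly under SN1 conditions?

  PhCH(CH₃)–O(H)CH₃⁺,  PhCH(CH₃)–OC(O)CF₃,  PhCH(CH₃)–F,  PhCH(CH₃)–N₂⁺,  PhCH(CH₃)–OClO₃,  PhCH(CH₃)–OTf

The skeletons are identical, so relative rate is governed entirely by leaving-group ability.
The more stable X⁻ (or X) is on its own — i.e. the weaker a base it is — the better a leaving group it makes.
PhCH(CH₃)–N₂⁺ loses N₂: no meaningful conjugate acid; N₂ departs as an exceptionally stable neutral molecule
PhCH(CH₃)–OTf loses OTf⁻: pKₐ(CF₃SO₃H (triflic acid)) ≈ -14
PhCH(CH₃)–OClO₃ loses ClO₄⁻: pKₐ(HClO₄) ≈ -10
PhCH(CH₃)–O(H)CH₃⁺ loses R'OH: pKₐ(R'OH₂⁺) ≈ -2.4
PhCH(CH₃)–OC(O)CF₃ loses CF₃COO⁻: pKₐ(CF₃COOH) ≈ 0.2
PhCH(CH₃)–F loses F⁻: pKₐ(HF) ≈ 3.2

PhCH(CH₃)–N₂⁺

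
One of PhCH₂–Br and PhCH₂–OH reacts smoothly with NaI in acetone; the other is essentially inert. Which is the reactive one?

From PhCH₂–OH the departing group would be OH⁻ (pKₐ(H₂O) ≈ 15.7). Strong base; essentially never leaves without prior activation.
From PhCH₂–Br the leaving group is Br⁻ (pKₐ(HBr) ≈ -9). Weak base; good leaving group.
(In practice PhCH₂–Br is made from PhCH₂–OH by treatment with PBr₃, replacing the hydroxyl with bromide.)

PhCH₂–Br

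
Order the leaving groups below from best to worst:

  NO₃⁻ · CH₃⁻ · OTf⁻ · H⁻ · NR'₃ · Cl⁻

OTf⁻: pKₐ(CF₃SO₃H (triflic acid)) ≈ -14
Cl⁻: pKₐ(HCl) ≈ -7
NO₃⁻: pKₐ(HNO₃) ≈ -1.3
NR'₃: pKₐ(R'₃NH⁺) ≈ 10.7
H⁻: pKₐ(H₂) ≈ 36
CH₃⁻: pKₐ(CH₄) ≈ 48

OTf⁻ > Cl⁻ > NO₃⁻ > NR'₃ > H⁻ > CH₃⁻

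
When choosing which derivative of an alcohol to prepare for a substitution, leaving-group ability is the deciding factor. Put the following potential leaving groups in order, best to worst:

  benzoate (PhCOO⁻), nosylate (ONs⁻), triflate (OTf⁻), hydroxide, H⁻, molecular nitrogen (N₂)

molecular nitrogen (N₂) > triflate (OTf⁻) > nosylate (ONs⁻) > benzoate (PhCOO⁻) > hydroxide > H⁻

A good leaving group is a weak base: the lower the pKₐ of its conjugate acid, the more readily it departs.
molecular nitrogen (N₂): no meaningful conjugate acid; N₂ departs as an exceptionally stable neutral molecule
triflate (OTf⁻): pKₐ(CF₃SO₃H (triflic acid)) ≈ -14
nosylate (ONs⁻): pKₐ(p-O₂NC₆H₄SO₃H) ≈ -3.5
benzoate (PhCOO⁻): pKₐ(C₆H₅COOH) ≈ 4.2
hydroxide: pKₐ(H₂O) ≈ 15.7
H⁻: pKₐ(H₂) ≈ 36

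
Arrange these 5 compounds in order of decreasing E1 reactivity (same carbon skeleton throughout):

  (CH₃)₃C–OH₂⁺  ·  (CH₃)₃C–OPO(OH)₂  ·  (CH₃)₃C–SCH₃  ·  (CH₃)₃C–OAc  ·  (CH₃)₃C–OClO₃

(CH₃)₃C–OClO₃ > (CH₃)₃C–OH₂⁺ > (CH₃)₃C–OPO(OH)₂ > (CH₃)₃C–OAc > (CH₃)₃C–SCH₃

With the same alkyl group throughout, only the leaving group differentiates the rates.
The more stable X⁻ (or X) is on its own — i.e. the weaker a base it is — the better a leaving group it makes.
(CH₃)₃C–OClO₃ loses ClO₄⁻: pKₐ(HClO₄) ≈ -10
(CH₃)₃C–OH₂⁺ loses H₂O: pKₐ(H₃O⁺) ≈ -1.7
(CH₃)₃C–OPO(OH)₂ loses H₂PO₄⁻: pKₐ(H₃PO₄) ≈ 2.1
(CH₃)₃C–OAc loses AcO⁻: pKₐ(CH₃COOH) ≈ 4.8
(CH₃)₃C–SCH₃ loses RS⁻: pKₐ(RSH (a thiol)) ≈ 10.5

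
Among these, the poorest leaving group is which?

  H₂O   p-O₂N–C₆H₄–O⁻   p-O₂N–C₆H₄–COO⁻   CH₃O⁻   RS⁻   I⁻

I⁻: pKₐ(HI) ≈ -10
H₂O: pKₐ(H₃O⁺) ≈ -1.7
p-O₂N–C₆H₄–COO⁻: pKₐ(p-nitrobenzoic acid) ≈ 3.4
p-O₂N–C₆H₄–O⁻: pKₐ(p-nitrophenol) ≈ 7.2
RS⁻: pKₐ(RSH (a thiol)) ≈ 10.5
CH₃O⁻: pKₐ(CH₃OH) ≈ 15.5

CH₃O⁻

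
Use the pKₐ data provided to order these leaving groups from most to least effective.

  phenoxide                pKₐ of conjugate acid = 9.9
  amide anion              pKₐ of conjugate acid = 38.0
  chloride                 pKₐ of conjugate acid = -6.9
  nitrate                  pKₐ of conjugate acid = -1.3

chloride > nitrate > phenoxide > amide anion

Lower conjugate-acid pKₐ ⇒ weaker base ⇒ better leaving group.
Sorting by the given values: chloride (-6.9), nitrate (-1.3), phenoxide (9.9), amide anion (38.0).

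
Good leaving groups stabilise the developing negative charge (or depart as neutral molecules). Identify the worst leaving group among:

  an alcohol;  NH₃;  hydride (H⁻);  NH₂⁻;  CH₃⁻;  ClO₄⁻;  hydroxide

CH₃⁻

ClO₄⁻: pKₐ(HClO₄) ≈ -10
an alcohol: pKₐ(R'OH₂⁺) ≈ -2.4
NH₃: pKₐ(NH₄⁺) ≈ 9.2
hydroxide: pKₐ(H₂O) ≈ 15.7
hydride (H⁻): pKₐ(H₂) ≈ 36
NH₂⁻: pKₐ(NH₃) ≈ 38
CH₃⁻: pKₐ(CH₄) ≈ 48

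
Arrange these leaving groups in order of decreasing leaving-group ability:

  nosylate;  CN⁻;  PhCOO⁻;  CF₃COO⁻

nosylate: pKₐ(p-O₂NC₆H₄SO₃H) ≈ -3.5
CF₃COO⁻: pKₐ(CF₃COOH) ≈ 0.2
PhCOO⁻: pKₐ(C₆H₅COOH) ≈ 4.2
CN⁻: pKₐ(HCN) ≈ 9.2

nosylate > CF₃COO⁻ > PhCOO⁻ > CN⁻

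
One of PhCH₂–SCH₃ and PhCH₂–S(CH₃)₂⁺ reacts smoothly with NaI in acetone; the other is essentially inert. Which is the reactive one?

From PhCH₂–SCH₃ the departing group would be RS⁻ (pKₐ(RSH (a thiol)) ≈ 10.5). Moderately basic; rarely leaves without activation.
From PhCH₂–S(CH₃)₂⁺ the leaving group is SR'₂ (pKₐ(R'₂SH⁺) ≈ -7). Neutral; leaves from a sulfonium salt (R–SR'₂⁺).
(In practice PhCH₂–S(CH₃)₂⁺ is made from PhCH₂–SCH₃ by S-methylation with CH₃I, allowing neutral dimethyl sulfide, rather than methanethiolate, to depart.)

PhCH₂–S(CH₃)₂⁺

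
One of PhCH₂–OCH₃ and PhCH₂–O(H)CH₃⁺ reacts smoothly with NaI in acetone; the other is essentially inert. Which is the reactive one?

From PhCH₂–OCH₃ the departing group would be CH₃O⁻ (pKₐ(CH₃OH) ≈ 15.5). Strong base; alkoxides do not leave unassisted.
From PhCH₂–O(H)CH₃⁺ the leaving group is R'OH (pKₐ(R'OH₂⁺) ≈ -2.4). Neutral; leaves from a protonated ether (an oxonium ion, R–O(H)R'⁺).
(In practice PhCH₂–O(H)CH₃⁺ is made from PhCH₂–OCH₃ by protonation with concentrated HI, allowing neutral methanol, rather than methoxide, to depart.)

PhCH₂–O(H)CH₃⁺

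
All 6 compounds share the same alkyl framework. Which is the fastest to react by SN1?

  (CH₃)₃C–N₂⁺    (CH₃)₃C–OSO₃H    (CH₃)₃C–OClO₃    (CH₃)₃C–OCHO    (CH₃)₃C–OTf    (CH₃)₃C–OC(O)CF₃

(CH₃)₃C–N₂⁺

Identical carbon frameworks mean the comparison reduces to leaving-group quality.
Leaving-group ability tracks the stability of the departed species; conjugate-acid pKₐ is the usual yardstick (lower pKₐ → better LG).
(CH₃)₃C–N₂⁺ loses N₂: no meaningful conjugate acid; N₂ departs as an exceptionally stable neutral molecule
(CH₃)₃C–OTf loses OTf⁻: pKₐ(CF₃SO₃H (triflic acid)) ≈ -14
(CH₃)₃C–OClO₃ loses ClO₄⁻: pKₐ(HClO₄) ≈ -10
(CH₃)₃C–OSO₃H loses HSO₄⁻: pKₐ(H₂SO₄) ≈ -3
(CH₃)₃C–OC(O)CF₃ loses CF₃COO⁻: pKₐ(CF₃COOH) ≈ 0.2
(CH₃)₃C–OCHO loses HCOO⁻: pKₐ(HCOOH) ≈ 3.8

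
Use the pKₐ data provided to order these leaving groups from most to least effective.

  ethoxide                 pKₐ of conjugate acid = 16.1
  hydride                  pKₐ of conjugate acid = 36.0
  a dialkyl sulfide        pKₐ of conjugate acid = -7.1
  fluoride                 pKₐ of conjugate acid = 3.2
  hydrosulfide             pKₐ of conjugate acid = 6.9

a dialkyl sulfide > fluoride > hydrosulfide > ethoxide > hydride

Lower conjugate-acid pKₐ ⇒ weaker base ⇒ better leaving group.
Sorting by the given values: a dialkyl sulfide (-7.1), fluoride (3.2), hydrosulfide (6.9), ethoxide (16.1), hydride (36.0).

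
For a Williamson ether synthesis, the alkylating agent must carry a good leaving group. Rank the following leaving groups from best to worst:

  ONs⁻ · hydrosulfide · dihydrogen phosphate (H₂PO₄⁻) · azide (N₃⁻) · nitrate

The more stable X⁻ (or X) is on its own — i.e. the weaker a base it is — the better a leaving group it makes.
ONs⁻: pKₐ(p-O₂NC₆H₄SO₃H) ≈ -3.5
nitrate: pKₐ(HNO₃) ≈ -1.3
dihydrogen phosphate (H₂PO₄⁻): pKₐ(H₃PO₄) ≈ 2.1
azide (N₃⁻): pKₐ(HN₃) ≈ 4.7
hydrosulfide: pKₐ(H₂S) ≈ 7

ONs⁻ > nitrate > dihydrogen phosphate (H₂PO₄⁻) > azide (N₃⁻) > hydrosulfide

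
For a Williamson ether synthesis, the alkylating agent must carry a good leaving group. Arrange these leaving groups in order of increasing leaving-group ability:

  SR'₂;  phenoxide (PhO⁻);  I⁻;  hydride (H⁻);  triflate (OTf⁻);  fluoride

hydride (H⁻) < phenoxide (PhO⁻) < fluoride < SR'₂ < I⁻ < triflate (OTf⁻)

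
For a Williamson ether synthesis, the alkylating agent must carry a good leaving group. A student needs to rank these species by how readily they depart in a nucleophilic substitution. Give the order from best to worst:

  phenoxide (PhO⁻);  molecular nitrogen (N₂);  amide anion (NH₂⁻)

Rank by basicity of the departing species: weakest base leaves most easily.
molecular nitrogen (N₂): no meaningful conjugate acid; N₂ departs as an exceptionally stable neutral molecule
phenoxide (PhO⁻): pKₐ(C₆H₅OH (phenol)) ≈ 10
amide anion (NH₂⁻): pKₐ(NH₃) ≈ 38 — extremely strong base; never a leaving group

molecular nitrogen (N₂) > phenoxide (PhO⁻) > amide anion (NH₂⁻)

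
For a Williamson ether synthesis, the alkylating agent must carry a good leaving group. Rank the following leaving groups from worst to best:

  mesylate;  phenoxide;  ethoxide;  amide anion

The more stable X⁻ (or X) is on its own — i.e. the weaker a base it is — the better a leaving group it makes.
mesylate: pKₐ(CH₃SO₃H (MsOH)) ≈ -1.9
phenoxide: pKₐ(C₆H₅OH (phenol)) ≈ 10
ethoxide: pKₐ(CH₃CH₂OH) ≈ 16
amide anion: pKₐ(NH₃) ≈ 38
Listed from poorest to best leaving group as asked.

amide anion < ethoxide < phenoxide < mesylate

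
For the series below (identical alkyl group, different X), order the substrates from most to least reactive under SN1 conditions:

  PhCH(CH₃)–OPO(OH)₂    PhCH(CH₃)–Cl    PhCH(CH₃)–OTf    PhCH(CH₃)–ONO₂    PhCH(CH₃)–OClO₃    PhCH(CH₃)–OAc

Same R in every case — rank the leaving groups.
A good leaving group is a weak base: the lower the pKₐ of its conjugate acid, the more readily it departs.
PhCH(CH₃)–OTf loses OTf⁻: pKₐ(CF₃SO₃H (triflic acid)) ≈ -14
PhCH(CH₃)–OClO₃ loses ClO₄⁻: pKₐ(HClO₄) ≈ -10
PhCH(CH₃)–Cl loses Cl⁻: pKₐ(HCl) ≈ -7
PhCH(CH₃)–ONO₂ loses NO₃⁻: pKₐ(HNO₃) ≈ -1.3
PhCH(CH₃)–OPO(OH)₂ loses H₂PO₄⁻: pKₐ(H₃PO₄) ≈ 2.1
PhCH(CH₃)–OAc loses AcO⁻: pKₐ(CH₃COOH) ≈ 4.8

PhCH(CH₃)–OTf > PhCH(CH₃)–OClO₃ > PhCH(CH₃)–Cl > PhCH(CH₃)–ONO₂ > PhCH(CH₃)–OPO(OH)₂ > PhCH(CH₃)–OAc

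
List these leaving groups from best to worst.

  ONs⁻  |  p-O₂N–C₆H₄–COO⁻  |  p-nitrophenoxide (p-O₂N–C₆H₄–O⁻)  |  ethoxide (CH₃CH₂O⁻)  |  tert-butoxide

A good leaving group is a weak base: the lower the pKₐ of its conjugate acid, the more readily it departs.
ONs⁻: pKₐ(p-O₂NC₆H₄SO₃H) ≈ -3.5
p-O₂N–C₆H₄–COO⁻: pKₐ(p-nitrobenzoic acid) ≈ 3.4
p-nitrophenoxide (p-O₂N–C₆H₄–O⁻): pKₐ(p-nitrophenol) ≈ 7.2
ethoxide (CH₃CH₂O⁻): pKₐ(CH₃CH₂OH) ≈ 16
tert-butoxide: pKₐ(t-BuOH) ≈ 18

ONs⁻ > p-O₂N–C₆H₄–COO⁻ > p-nitrophenoxide (p-O₂N–C₆H₄–O⁻) > ethoxide (CH₃CH₂O⁻) > tert-butoxide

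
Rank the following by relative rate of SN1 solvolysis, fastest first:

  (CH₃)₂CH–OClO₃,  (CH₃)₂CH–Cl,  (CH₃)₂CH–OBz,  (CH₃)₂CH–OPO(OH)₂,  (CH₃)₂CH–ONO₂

With the same alkyl group throughout, only the leaving group differentiates the rates.
A good leaving group is a weak base: the lower the pKₐ of its conjugate acid, the more readily it departs.
(CH₃)₂CH–OClO₃ loses ClO₄⁻: pKₐ(HClO₄) ≈ -10
(CH₃)₂CH–Cl loses Cl⁻: pKₐ(HCl) ≈ -7
(CH₃)₂CH–ONO₂ loses NO₃⁻: pKₐ(HNO₃) ≈ -1.3
(CH₃)₂CH–OPO(OH)₂ loses H₂PO₄⁻: pKₐ(H₃PO₄) ≈ 2.1
(CH₃)₂CH–OBz loses PhCOO⁻: pKₐ(C₆H₅COOH) ≈ 4.2

(CH₃)₂CH–OClO₃ > (CH₃)₂CH–Cl > (CH₃)₂CH–ONO₂ > (CH₃)₂CH–OPO(OH)₂ > (CH₃)₂CH–OBz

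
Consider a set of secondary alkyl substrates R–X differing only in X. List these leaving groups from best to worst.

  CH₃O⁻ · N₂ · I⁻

Rank by basicity of the departing species: weakest base leaves most easily.
N₂: no meaningful conjugate acid; N₂ departs as an exceptionally stable neutral molecule
I⁻: pKₐ(HI) ≈ -10
CH₃O⁻: pKₐ(CH₃OH) ≈ 15.5

N₂ > I⁻ > CH₃O⁻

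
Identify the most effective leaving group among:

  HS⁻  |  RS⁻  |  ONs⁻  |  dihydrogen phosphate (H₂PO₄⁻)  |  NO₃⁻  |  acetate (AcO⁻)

Leaving-group ability tracks the stability of the departed species; conjugate-acid pKₐ is the usual yardstick (lower pKₐ → better LG).
ONs⁻: pKₐ(p-O₂NC₆H₄SO₃H) ≈ -3.5
NO₃⁻: pKₐ(HNO₃) ≈ -1.3
dihydrogen phosphate (H₂PO₄⁻): pKₐ(H₃PO₄) ≈ 2.1
acetate (AcO⁻): pKₐ(CH₃COOH) ≈ 4.8
HS⁻: pKₐ(H₂S) ≈ 7
RS⁻: pKₐ(RSH (a thiol)) ≈ 10.5

ONs⁻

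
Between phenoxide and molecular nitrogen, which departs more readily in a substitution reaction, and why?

molecular nitrogen is the better leaving group.
N₂ is the ultimate leaving group — it departs as an exceptionally stable neutral molecule, whereas phenoxide (pKₐ(C₆H₅OH (phenol)) ≈ 10) is far more basic.

molecular nitrogen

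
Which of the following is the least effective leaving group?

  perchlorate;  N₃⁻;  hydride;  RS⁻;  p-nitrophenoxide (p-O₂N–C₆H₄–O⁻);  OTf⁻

OTf⁻: pKₐ(CF₃SO₃H (triflic acid)) ≈ -14
perchlorate: pKₐ(HClO₄) ≈ -10
N₃⁻: pKₐ(HN₃) ≈ 4.7
p-nitrophenoxide (p-O₂N–C₆H₄–O⁻): pKₐ(p-nitrophenol) ≈ 7.2
RS⁻: pKₐ(RSH (a thiol)) ≈ 10.5
hydride: pKₐ(H₂) ≈ 36

hydride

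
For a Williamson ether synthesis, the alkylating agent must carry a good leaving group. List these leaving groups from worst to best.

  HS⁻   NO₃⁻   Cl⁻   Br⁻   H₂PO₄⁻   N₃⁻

HS⁻ < N₃⁻ < H₂PO₄⁻ < NO₃⁻ < Cl⁻ < Br⁻

Br⁻: pKₐ(HBr) ≈ -9
Cl⁻: pKₐ(HCl) ≈ -7
NO₃⁻: pKₐ(HNO₃) ≈ -1.3
H₂PO₄⁻: pKₐ(H₃PO₄) ≈ 2.1 — moderate base; biological leaving group after further activation
N₃⁻: pKₐ(HN₃) ≈ 4.7
HS⁻: pKₐ(H₂S) ≈ 7 — larger and more polarisable than the oxygen analogue
The question asks for worst first, so the sequence is read in increasing leaving-group ability.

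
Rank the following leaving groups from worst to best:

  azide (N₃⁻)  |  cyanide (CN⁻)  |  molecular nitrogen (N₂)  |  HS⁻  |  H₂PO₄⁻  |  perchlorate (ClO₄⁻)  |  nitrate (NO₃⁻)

A good leaving group is a weak base: the lower the pKₐ of its conjugate acid, the more readily it departs.
molecular nitrogen (N₂): no meaningful conjugate acid; N₂ departs as an exceptionally stable neutral molecule
perchlorate (ClO₄⁻): pKₐ(HClO₄) ≈ -10 — extremely weak base; rarely used for safety reasons
nitrate (NO₃⁻): pKₐ(HNO₃) ≈ -1.3 — resonance-delocalised over three oxygens
H₂PO₄⁻: pKₐ(H₃PO₄) ≈ 2.1
azide (N₃⁻): pKₐ(HN₃) ≈ 4.7
HS⁻: pKₐ(H₂S) ≈ 7
cyanide (CN⁻): pKₐ(HCN) ≈ 9.2 — sp carbon stabilises the charge somewhat, but still a poor LG
Reversing gives the worst-to-best order requested.

cyanide (CN⁻) < HS⁻ < azide (N₃⁻) < H₂PO₄⁻ < nitrate (NO₃⁻) < perchlorate (ClO₄⁻) < molecular nitrogen (N₂)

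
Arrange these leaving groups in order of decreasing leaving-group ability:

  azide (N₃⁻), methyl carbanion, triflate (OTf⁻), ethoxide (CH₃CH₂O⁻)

triflate (OTf⁻) > azide (N₃⁻) > ethoxide (CH₃CH₂O⁻) > methyl carbanion

Rank by basicity of the departing species: weakest base leaves most easily.
triflate (OTf⁻): pKₐ(CF₃SO₃H (triflic acid)) ≈ -14
azide (N₃⁻): pKₐ(HN₃) ≈ 4.7
ethoxide (CH₃CH₂O⁻): pKₐ(CH₃CH₂OH) ≈ 16
methyl carbanion: pKₐ(CH₄) ≈ 48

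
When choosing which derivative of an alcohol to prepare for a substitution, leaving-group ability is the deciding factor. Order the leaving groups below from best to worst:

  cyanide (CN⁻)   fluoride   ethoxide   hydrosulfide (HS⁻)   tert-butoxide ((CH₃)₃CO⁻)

fluoride: pKₐ(HF) ≈ 3.2
hydrosulfide (HS⁻): pKₐ(H₂S) ≈ 7
cyanide (CN⁻): pKₐ(HCN) ≈ 9.2
ethoxide: pKₐ(CH₃CH₂OH) ≈ 16
tert-butoxide ((CH₃)₃CO⁻): pKₐ(t-BuOH) ≈ 18

fluoride > hydrosulfide (HS⁻) > cyanide (CN⁻) > ethoxide > tert-butoxide ((CH₃)₃CO⁻)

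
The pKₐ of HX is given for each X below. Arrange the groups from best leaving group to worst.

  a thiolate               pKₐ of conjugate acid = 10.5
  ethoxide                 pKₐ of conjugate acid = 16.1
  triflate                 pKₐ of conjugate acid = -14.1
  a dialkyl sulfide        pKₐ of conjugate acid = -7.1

Lower conjugate-acid pKₐ ⇒ weaker base ⇒ better leaving group.
Sorting by the given values: triflate (-14.1), a dialkyl sulfide (-7.1), a thiolate (10.5), ethoxide (16.1).

triflate > a dialkyl sulfide > a thiolate > ethoxide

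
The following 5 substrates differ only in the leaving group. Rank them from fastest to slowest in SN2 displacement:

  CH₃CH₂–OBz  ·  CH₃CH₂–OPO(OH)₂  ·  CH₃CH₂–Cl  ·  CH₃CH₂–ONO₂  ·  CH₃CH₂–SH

Same R in every case — rank the leaving groups.
A good leaving group is a weak base: the lower the pKₐ of its conjugate acid, the more readily it departs.
CH₃CH₂–Cl loses Cl⁻: pKₐ(HCl) ≈ -7
CH₃CH₂–ONO₂ loses NO₃⁻: pKₐ(HNO₃) ≈ -1.3
CH₃CH₂–OPO(OH)₂ loses H₂PO₄⁻: pKₐ(H₃PO₄) ≈ 2.1
CH₃CH₂–OBz loses PhCOO⁻: pKₐ(C₆H₅COOH) ≈ 4.2
CH₃CH₂–SH loses HS⁻: pKₐ(H₂S) ≈ 7

CH₃CH₂–Cl > CH₃CH₂–ONO₂ > CH₃CH₂–OPO(OH)₂ > CH₃CH₂–OBz > CH₃CH₂–SH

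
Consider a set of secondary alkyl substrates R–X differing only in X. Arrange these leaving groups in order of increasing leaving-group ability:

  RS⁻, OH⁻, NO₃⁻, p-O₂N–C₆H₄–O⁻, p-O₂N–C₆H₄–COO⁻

OH⁻ < RS⁻ < p-O₂N–C₆H₄–O⁻ < p-O₂N–C₆H₄–COO⁻ < NO₃⁻

NO₃⁻: pKₐ(HNO₃) ≈ -1.3
p-O₂N–C₆H₄–COO⁻: pKₐ(p-nitrobenzoic acid) ≈ 3.4
p-O₂N–C₆H₄–O⁻: pKₐ(p-nitrophenol) ≈ 7.2
RS⁻: pKₐ(RSH (a thiol)) ≈ 10.5
OH⁻: pKₐ(H₂O) ≈ 15.7
The question asks for worst first, so the sequence is read in increasing leaving-group ability.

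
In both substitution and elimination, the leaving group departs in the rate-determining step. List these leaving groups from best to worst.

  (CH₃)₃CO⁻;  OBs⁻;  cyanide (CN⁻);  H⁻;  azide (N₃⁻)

The more stable X⁻ (or X) is on its own — i.e. the weaker a base it is — the better a leaving group it makes.
OBs⁻: pKₐ(p-BrC₆H₄SO₃H) ≈ -2.8
azide (N₃⁻): pKₐ(HN₃) ≈ 4.7
cyanide (CN⁻): pKₐ(HCN) ≈ 9.2
(CH₃)₃CO⁻: pKₐ(t-BuOH) ≈ 18
H⁻: pKₐ(H₂) ≈ 36

OBs⁻ > azide (N₃⁻) > cyanide (CN⁻) > (CH₃)₃CO⁻ > H⁻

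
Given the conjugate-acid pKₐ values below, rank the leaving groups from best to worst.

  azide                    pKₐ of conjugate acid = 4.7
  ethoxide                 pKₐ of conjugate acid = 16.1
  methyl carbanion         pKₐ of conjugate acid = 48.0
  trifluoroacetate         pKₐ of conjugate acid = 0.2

Lower conjugate-acid pKₐ ⇒ weaker base ⇒ better leaving group.
Sorting by the given values: trifluoroacetate (0.2), azide (4.7), ethoxide (16.1), methyl carbanion (48.0).

trifluoroacetate > azide > ethoxide > methyl carbanion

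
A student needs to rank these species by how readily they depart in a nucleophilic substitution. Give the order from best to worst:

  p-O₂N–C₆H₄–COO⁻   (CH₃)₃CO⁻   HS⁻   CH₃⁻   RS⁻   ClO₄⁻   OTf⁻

Rank by basicity of the departing species: weakest base leaves most easily.
OTf⁻: pKₐ(CF₃SO₃H (triflic acid)) ≈ -14
ClO₄⁻: pKₐ(HClO₄) ≈ -10
p-O₂N–C₆H₄–COO⁻: pKₐ(p-nitrobenzoic acid) ≈ 3.4
HS⁻: pKₐ(H₂S) ≈ 7
RS⁻: pKₐ(RSH (a thiol)) ≈ 10.5
(CH₃)₃CO⁻: pKₐ(t-BuOH) ≈ 18
CH₃⁻: pKₐ(CH₄) ≈ 48

OTf⁻ > ClO₄⁻ > p-O₂N–C₆H₄–COO⁻ > HS⁻ > RS⁻ > (CH₃)₃CO⁻ > CH₃⁻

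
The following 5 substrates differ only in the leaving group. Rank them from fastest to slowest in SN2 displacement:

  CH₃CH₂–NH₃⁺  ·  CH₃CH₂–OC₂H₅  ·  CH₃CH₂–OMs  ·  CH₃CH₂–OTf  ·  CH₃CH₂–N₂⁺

Identical carbon frameworks mean the comparison reduces to leaving-group quality.
Leaving-group ability tracks the stability of the departed species; conjugate-acid pKₐ is the usual yardstick (lower pKₐ → better LG).
CH₃CH₂–N₂⁺ loses N₂: no meaningful conjugate acid; N₂ departs as an exceptionally stable neutral molecule
CH₃CH₂–OTf loses OTf⁻: pKₐ(CF₃SO₃H (triflic acid)) ≈ -14
CH₃CH₂–OMs loses OMs⁻: pKₐ(CH₃SO₃H (MsOH)) ≈ -1.9
CH₃CH₂–NH₃⁺ loses NH₃: pKₐ(NH₄⁺) ≈ 9.2
CH₃CH₂–OC₂H₅ loses CH₃CH₂O⁻: pKₐ(CH₃CH₂OH) ≈ 16

CH₃CH₂–N₂⁺ > CH₃CH₂–OTf > CH₃CH₂–OMs > CH₃CH₂–NH₃⁺ > CH₃CH₂–OC₂H₅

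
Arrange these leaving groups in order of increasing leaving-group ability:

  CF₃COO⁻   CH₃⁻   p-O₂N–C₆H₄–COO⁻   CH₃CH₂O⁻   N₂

N₂: no meaningful conjugate acid; N₂ departs as an exceptionally stable neutral molecule
CF₃COO⁻: pKₐ(CF₃COOH) ≈ 0.2
p-O₂N–C₆H₄–COO⁻: pKₐ(p-nitrobenzoic acid) ≈ 3.4
CH₃CH₂O⁻: pKₐ(CH₃CH₂OH) ≈ 16 — strong base; alkoxides do not leave unassisted
CH₃⁻: pKₐ(CH₄) ≈ 48 — unstabilised carbanion; the worst conceivable leaving group
Listed from poorest to best leaving group as asked.

CH₃⁻ < CH₃CH₂O⁻ < p-O₂N–C₆H₄–COO⁻ < CF₃COO⁻ < N₂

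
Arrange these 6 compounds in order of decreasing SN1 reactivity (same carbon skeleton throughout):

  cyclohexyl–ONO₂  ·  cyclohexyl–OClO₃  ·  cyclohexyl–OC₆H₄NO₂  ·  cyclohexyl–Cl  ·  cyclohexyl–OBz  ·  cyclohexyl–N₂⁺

Identical carbon frameworks mean the comparison reduces to leaving-group quality.
The more stable X⁻ (or X) is on its own — i.e. the weaker a base it is — the better a leaving group it makes.
cyclohexyl–N₂⁺ loses N₂: no meaningful conjugate acid; N₂ departs as an exceptionally stable neutral molecule
cyclohexyl–OClO₃ loses ClO₄⁻: pKₐ(HClO₄) ≈ -10
cyclohexyl–Cl loses Cl⁻: pKₐ(HCl) ≈ -7
cyclohexyl–ONO₂ loses NO₃⁻: pKₐ(HNO₃) ≈ -1.3
cyclohexyl–OBz loses PhCOO⁻: pKₐ(C₆H₅COOH) ≈ 4.2
cyclohexyl–OC₆H₄NO₂ loses p-O₂N–C₆H₄–O⁻: pKₐ(p-nitrophenol) ≈ 7.2

cyclohexyl–N₂⁺ > cyclohexyl–OClO₃ > cyclohexyl–Cl > cyclohexyl–ONO₂ > cyclohexyl–OBz > cyclohexyl–OC₆H₄NO₂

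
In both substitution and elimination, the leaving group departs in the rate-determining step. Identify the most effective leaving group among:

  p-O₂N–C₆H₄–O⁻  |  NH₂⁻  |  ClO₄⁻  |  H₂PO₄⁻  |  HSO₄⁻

ClO₄⁻

ClO₄⁻: pKₐ(HClO₄) ≈ -10
HSO₄⁻: pKₐ(H₂SO₄) ≈ -3
H₂PO₄⁻: pKₐ(H₃PO₄) ≈ 2.1
p-O₂N–C₆H₄–O⁻: pKₐ(p-nitrophenol) ≈ 7.2
NH₂⁻: pKₐ(NH₃) ≈ 38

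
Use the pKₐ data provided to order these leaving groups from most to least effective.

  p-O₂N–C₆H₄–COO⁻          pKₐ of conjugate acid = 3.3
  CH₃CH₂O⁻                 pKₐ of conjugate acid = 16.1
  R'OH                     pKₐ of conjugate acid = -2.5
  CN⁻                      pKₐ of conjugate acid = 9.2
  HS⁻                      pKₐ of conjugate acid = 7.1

Lower conjugate-acid pKₐ ⇒ weaker base ⇒ better leaving group.
Sorting by the given values: R'OH (-2.5), p-O₂N–C₆H₄–COO⁻ (3.3), HS⁻ (7.1), CN⁻ (9.2), CH₃CH₂O⁻ (16.1).

R'OH > p-O₂N–C₆H₄–COO⁻ > HS⁻ > CN⁻ > CH₃CH₂O⁻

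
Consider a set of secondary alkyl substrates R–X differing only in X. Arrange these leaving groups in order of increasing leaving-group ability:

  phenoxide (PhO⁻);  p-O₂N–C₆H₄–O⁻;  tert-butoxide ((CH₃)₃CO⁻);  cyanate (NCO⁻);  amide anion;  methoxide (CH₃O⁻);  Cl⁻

Rank by basicity of the departing species: weakest base leaves most easily.
Cl⁻: pKₐ(HCl) ≈ -7 — moderately weak base
cyanate (NCO⁻): pKₐ(HOCN) ≈ 3.5 — resonance between N and O
p-O₂N–C₆H₄–O⁻: pKₐ(p-nitrophenol) ≈ 7.2 — nitro group delocalises the charge; the classic chromogenic LG
phenoxide (PhO⁻): pKₐ(C₆H₅OH (phenol)) ≈ 10
methoxide (CH₃O⁻): pKₐ(CH₃OH) ≈ 15.5 — strong base; alkoxides do not leave unassisted
tert-butoxide ((CH₃)₃CO⁻): pKₐ(t-BuOH) ≈ 18 — bulky, strongly basic alkoxide
amide anion: pKₐ(NH₃) ≈ 38 — extremely strong base; never a leaving group
Listed from poorest to best leaving group as asked.

amide anion < tert-butoxide ((CH₃)₃CO⁻) < methoxide (CH₃O⁻) < phenoxide (PhO⁻) < p-O₂N–C₆H₄–O⁻ < cyanate (NCO⁻) < Cl⁻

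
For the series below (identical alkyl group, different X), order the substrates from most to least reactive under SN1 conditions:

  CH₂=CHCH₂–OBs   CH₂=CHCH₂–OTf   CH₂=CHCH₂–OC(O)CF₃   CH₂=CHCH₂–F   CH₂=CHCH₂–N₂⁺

CH₂=CHCH₂–N₂⁺ > CH₂=CHCH₂–OTf > CH₂=CHCH₂–OBs > CH₂=CHCH₂–OC(O)CF₃ > CH₂=CHCH₂–F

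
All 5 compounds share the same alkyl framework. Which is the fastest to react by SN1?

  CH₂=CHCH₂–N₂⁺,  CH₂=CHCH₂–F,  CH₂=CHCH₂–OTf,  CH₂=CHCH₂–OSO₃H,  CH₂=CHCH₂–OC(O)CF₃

With the same alkyl group throughout, only the leaving group differentiates the rates.
Rank by basicity of the departing species: weakest base leaves most easily.
CH₂=CHCH₂–N₂⁺ loses N₂: no meaningful conjugate acid; N₂ departs as an exceptionally stable neutral molecule
CH₂=CHCH₂–OTf loses OTf⁻: pKₐ(CF₃SO₃H (triflic acid)) ≈ -14
CH₂=CHCH₂–OSO₃H loses HSO₄⁻: pKₐ(H₂SO₄) ≈ -3
CH₂=CHCH₂–OC(O)CF₃ loses CF₃COO⁻: pKₐ(CF₃COOH) ≈ 0.2
CH₂=CHCH₂–F loses F⁻: pKₐ(HF) ≈ 3.2

CH₂=CHCH₂–N₂⁺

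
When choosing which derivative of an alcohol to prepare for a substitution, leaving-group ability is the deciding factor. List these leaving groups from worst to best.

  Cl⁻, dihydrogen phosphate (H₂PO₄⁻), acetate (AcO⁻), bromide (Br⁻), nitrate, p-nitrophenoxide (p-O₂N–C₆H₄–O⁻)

p-nitrophenoxide (p-O₂N–C₆H₄–O⁻) < acetate (AcO⁻) < dihydrogen phosphate (H₂PO₄⁻) < nitrate < Cl⁻ < bromide (Br⁻)

Leaving-group ability tracks the stability of the departed species; conjugate-acid pKₐ is the usual yardstick (lower pKₐ → better LG).
bromide (Br⁻): pKₐ(HBr) ≈ -9 — weak base; good leaving group
Cl⁻: pKₐ(HCl) ≈ -7 — moderately weak base
nitrate: pKₐ(HNO₃) ≈ -1.3 — resonance-delocalised over three oxygens
dihydrogen phosphate (H₂PO₄⁻): pKₐ(H₃PO₄) ≈ 2.1 — moderate base; biological leaving group after further activation
acetate (AcO⁻): pKₐ(CH₃COOH) ≈ 4.8 — resonance-stabilised but still a weak base
p-nitrophenoxide (p-O₂N–C₆H₄–O⁻): pKₐ(p-nitrophenol) ≈ 7.2
The question asks for worst first, so the sequence is read in increasing leaving-group ability.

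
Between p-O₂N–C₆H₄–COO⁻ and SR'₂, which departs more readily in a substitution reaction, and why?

SR'₂

SR'₂ is the better leaving group.
pKₐ(R'₂SH⁺) ≈ -7 versus pKₐ(p-nitrobenzoic acid) ≈ 3.4: SR'₂ is the much weaker base.
Neutral; leaves from a sulfonium salt (R–SR'₂⁺).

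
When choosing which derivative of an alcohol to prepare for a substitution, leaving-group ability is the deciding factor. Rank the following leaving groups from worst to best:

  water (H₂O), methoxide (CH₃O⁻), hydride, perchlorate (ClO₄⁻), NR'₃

A good leaving group is a weak base: the lower the pKₐ of its conjugate acid, the more readily it departs.
perchlorate (ClO₄⁻): pKₐ(HClO₄) ≈ -10
water (H₂O): pKₐ(H₃O⁺) ≈ -1.7
NR'₃: pKₐ(R'₃NH⁺) ≈ 10.7
methoxide (CH₃O⁻): pKₐ(CH₃OH) ≈ 15.5
hydride: pKₐ(H₂) ≈ 36
The question asks for worst first, so the sequence is read in increasing leaving-group ability.

hydride < methoxide (CH₃O⁻) < NR'₃ < water (H₂O) < perchlorate (ClO₄⁻)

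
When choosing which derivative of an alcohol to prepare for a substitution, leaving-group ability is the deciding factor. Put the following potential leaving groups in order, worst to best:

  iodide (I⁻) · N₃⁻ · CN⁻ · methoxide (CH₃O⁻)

methoxide (CH₃O⁻) < CN⁻ < N₃⁻ < iodide (I⁻)

iodide (I⁻): pKₐ(HI) ≈ -10
N₃⁻: pKₐ(HN₃) ≈ 4.7
CN⁻: pKₐ(HCN) ≈ 9.2
methoxide (CH₃O⁻): pKₐ(CH₃OH) ≈ 15.5
Listed from poorest to best leaving group as asked.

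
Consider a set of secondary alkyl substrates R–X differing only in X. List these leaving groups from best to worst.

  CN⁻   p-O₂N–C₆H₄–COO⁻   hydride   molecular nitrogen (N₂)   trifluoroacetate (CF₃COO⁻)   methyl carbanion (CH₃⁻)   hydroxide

A good leaving group is a weak base: the lower the pKₐ of its conjugate acid, the more readily it departs.
molecular nitrogen (N₂): no meaningful conjugate acid; N₂ departs as an exceptionally stable neutral molecule
trifluoroacetate (CF₃COO⁻): pKₐ(CF₃COOH) ≈ 0.2 — strongly electron-withdrawing CF₃ stabilises the carboxylate
p-O₂N–C₆H₄–COO⁻: pKₐ(p-nitrobenzoic acid) ≈ 3.4 — electron-withdrawing nitro group stabilises the carboxylate
CN⁻: pKₐ(HCN) ≈ 9.2
hydroxide: pKₐ(H₂O) ≈ 15.7
hydride: pKₐ(H₂) ≈ 36 — extremely strong base; leaves only in special hydride-transfer contexts
methyl carbanion (CH₃⁻): pKₐ(CH₄) ≈ 48 — unstabilised carbanion; the worst conceivable leaving group

molecular nitrogen (N₂) > trifluoroacetate (CF₃COO⁻) > p-O₂N–C₆H₄–COO⁻ > CN⁻ > hydroxide > hydride > methyl carbanion (CH₃⁻)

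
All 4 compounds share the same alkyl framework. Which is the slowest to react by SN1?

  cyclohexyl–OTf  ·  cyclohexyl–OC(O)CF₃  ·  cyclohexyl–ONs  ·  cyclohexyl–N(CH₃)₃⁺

The skeletons are identical, so relative rate is governed entirely by leaving-group ability.
The more stable X⁻ (or X) is on its own — i.e. the weaker a base it is — the better a leaving group it makes.
cyclohexyl–OTf loses OTf⁻: pKₐ(CF₃SO₃H (triflic acid)) ≈ -14
cyclohexyl–ONs loses ONs⁻: pKₐ(p-O₂NC₆H₄SO₃H) ≈ -3.5
cyclohexyl–OC(O)CF₃ loses CF₃COO⁻: pKₐ(CF₃COOH) ≈ 0.2
cyclohexyl–N(CH₃)₃⁺ loses NR'₃: pKₐ(R'₃NH⁺) ≈ 10.7

cyclohexyl–N(CH₃)₃⁺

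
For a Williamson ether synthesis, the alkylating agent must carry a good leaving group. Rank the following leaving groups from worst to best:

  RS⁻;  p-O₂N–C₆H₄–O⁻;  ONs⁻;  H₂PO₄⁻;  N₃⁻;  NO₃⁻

RS⁻ < p-O₂N–C₆H₄–O⁻ < N₃⁻ < H₂PO₄⁻ < NO₃⁻ < ONs⁻

Leaving-group ability tracks the stability of the departed species; conjugate-acid pKₐ is the usual yardstick (lower pKₐ → better LG).
ONs⁻: pKₐ(p-O₂NC₆H₄SO₃H) ≈ -3.5
NO₃⁻: pKₐ(HNO₃) ≈ -1.3
H₂PO₄⁻: pKₐ(H₃PO₄) ≈ 2.1
N₃⁻: pKₐ(HN₃) ≈ 4.7
p-O₂N–C₆H₄–O⁻: pKₐ(p-nitrophenol) ≈ 7.2
RS⁻: pKₐ(RSH (a thiol)) ≈ 10.5
The question asks for worst first, so the sequence is read in increasing leaving-group ability.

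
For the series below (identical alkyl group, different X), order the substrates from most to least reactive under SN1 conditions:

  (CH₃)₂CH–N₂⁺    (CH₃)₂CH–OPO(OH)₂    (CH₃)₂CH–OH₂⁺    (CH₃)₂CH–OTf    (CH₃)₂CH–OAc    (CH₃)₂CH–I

(CH₃)₂CH–N₂⁺ > (CH₃)₂CH–OTf > (CH₃)₂CH–I > (CH₃)₂CH–OH₂⁺ > (CH₃)₂CH–OPO(OH)₂ > (CH₃)₂CH–OAc

Identical carbon frameworks mean the comparison reduces to leaving-group quality.
Rank by basicity of the departing species: weakest base leaves most easily.
(CH₃)₂CH–N₂⁺ loses N₂: no meaningful conjugate acid; N₂ departs as an exceptionally stable neutral molecule
(CH₃)₂CH–OTf loses OTf⁻: pKₐ(CF₃SO₃H (triflic acid)) ≈ -14
(CH₃)₂CH–I loses I⁻: pKₐ(HI) ≈ -10
(CH₃)₂CH–OH₂⁺ loses H₂O: pKₐ(H₃O⁺) ≈ -1.7
(CH₃)₂CH–OPO(OH)₂ loses H₂PO₄⁻: pKₐ(H₃PO₄) ≈ 2.1
(CH₃)₂CH–OAc loses AcO⁻: pKₐ(CH₃COOH) ≈ 4.8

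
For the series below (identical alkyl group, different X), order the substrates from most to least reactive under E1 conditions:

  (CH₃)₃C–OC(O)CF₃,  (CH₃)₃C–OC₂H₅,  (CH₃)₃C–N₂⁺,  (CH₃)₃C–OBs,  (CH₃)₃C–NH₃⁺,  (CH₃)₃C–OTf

Same R in every case — rank the leaving groups.
A good leaving group is a weak base: the lower the pKₐ of its conjugate acid, the more readily it departs.
(CH₃)₃C–N₂⁺ loses N₂: no meaningful conjugate acid; N₂ departs as an exceptionally stable neutral molecule
(CH₃)₃C–OTf loses OTf⁻: pKₐ(CF₃SO₃H (triflic acid)) ≈ -14
(CH₃)₃C–OBs loses OBs⁻: pKₐ(p-BrC₆H₄SO₃H) ≈ -2.8
(CH₃)₃C–OC(O)CF₃ loses CF₃COO⁻: pKₐ(CF₃COOH) ≈ 0.2
(CH₃)₃C–NH₃⁺ loses NH₃: pKₐ(NH₄⁺) ≈ 9.2
(CH₃)₃C–OC₂H₅ loses CH₃CH₂O⁻: pKₐ(CH₃CH₂OH) ≈ 16

(CH₃)₃C–N₂⁺ > (CH₃)₃C–OTf > (CH₃)₃C–OBs > (CH₃)₃C–OC(O)CF₃ > (CH₃)₃C–NH₃⁺ > (CH₃)₃C–OC₂H₅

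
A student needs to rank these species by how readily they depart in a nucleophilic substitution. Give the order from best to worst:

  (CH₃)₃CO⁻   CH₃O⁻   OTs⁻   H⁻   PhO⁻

OTs⁻ > PhO⁻ > CH₃O⁻ > (CH₃)₃CO⁻ > H⁻

Rank by basicity of the departing species: weakest base leaves most easily.
OTs⁻: pKₐ(p-CH₃C₆H₄SO₃H (TsOH)) ≈ -2.8
PhO⁻: pKₐ(C₆H₅OH (phenol)) ≈ 10 — resonance into the ring helps, but still a poor LG
CH₃O⁻: pKₐ(CH₃OH) ≈ 15.5 — strong base; alkoxides do not leave unassisted
(CH₃)₃CO⁻: pKₐ(t-BuOH) ≈ 18
H⁻: pKₐ(H₂) ≈ 36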